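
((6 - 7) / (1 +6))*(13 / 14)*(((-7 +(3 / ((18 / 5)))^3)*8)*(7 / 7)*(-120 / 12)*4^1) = -360620 / 1323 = -272.58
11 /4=2.75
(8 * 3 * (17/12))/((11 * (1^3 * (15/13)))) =442/165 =2.68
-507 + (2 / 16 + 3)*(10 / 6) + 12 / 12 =-12019 / 24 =-500.79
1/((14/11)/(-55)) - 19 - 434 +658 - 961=-11189/14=-799.21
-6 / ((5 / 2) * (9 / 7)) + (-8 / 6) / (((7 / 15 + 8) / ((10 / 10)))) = -3856 / 1905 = -2.02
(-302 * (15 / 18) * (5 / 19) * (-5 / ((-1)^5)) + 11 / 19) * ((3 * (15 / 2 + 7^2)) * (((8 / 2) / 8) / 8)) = -1064573 / 304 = -3501.88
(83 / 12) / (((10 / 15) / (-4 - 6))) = -415 / 4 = -103.75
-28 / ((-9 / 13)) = 364 / 9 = 40.44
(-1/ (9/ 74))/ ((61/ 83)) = -6142/ 549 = -11.19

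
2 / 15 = 0.13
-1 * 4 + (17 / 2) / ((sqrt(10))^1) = -4 + 17 * sqrt(10) / 20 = -1.31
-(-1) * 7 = 7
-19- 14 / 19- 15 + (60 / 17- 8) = -12664 / 323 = -39.21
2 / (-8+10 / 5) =-0.33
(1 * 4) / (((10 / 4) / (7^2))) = 78.40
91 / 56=13 / 8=1.62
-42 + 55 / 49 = -2003 / 49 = -40.88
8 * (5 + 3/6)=44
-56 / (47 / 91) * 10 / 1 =-50960 / 47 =-1084.26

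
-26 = -26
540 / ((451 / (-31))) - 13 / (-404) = -6757097 / 182204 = -37.09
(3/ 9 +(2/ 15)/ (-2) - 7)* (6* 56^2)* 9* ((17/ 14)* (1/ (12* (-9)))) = 192304/ 15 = 12820.27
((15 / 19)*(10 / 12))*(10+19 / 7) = 2225 / 266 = 8.36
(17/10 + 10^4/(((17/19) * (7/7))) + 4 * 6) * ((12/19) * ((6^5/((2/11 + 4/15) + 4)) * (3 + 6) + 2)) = 111319611.09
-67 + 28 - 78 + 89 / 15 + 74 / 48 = -4381 / 40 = -109.52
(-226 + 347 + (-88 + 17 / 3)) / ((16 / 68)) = 493 / 3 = 164.33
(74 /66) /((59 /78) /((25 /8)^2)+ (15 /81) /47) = 13.77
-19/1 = -19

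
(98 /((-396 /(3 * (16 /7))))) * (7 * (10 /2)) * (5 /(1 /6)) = -19600 /11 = -1781.82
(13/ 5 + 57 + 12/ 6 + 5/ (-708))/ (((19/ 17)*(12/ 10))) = 45.92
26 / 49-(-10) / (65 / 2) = 534 / 637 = 0.84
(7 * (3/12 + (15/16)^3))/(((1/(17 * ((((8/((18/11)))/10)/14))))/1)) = 822613/184320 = 4.46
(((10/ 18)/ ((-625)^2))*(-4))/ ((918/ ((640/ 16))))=-16/ 64546875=-0.00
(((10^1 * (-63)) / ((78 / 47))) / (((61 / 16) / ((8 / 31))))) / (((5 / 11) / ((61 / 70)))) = -99264 / 2015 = -49.26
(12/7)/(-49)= -12/343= -0.03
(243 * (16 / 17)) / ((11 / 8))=31104 / 187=166.33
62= 62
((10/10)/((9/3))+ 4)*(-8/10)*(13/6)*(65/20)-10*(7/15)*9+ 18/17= -99989/1530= -65.35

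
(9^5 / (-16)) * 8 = -59049 / 2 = -29524.50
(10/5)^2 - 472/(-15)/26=1016/195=5.21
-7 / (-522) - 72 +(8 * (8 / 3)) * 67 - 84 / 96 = 2832313 / 2088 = 1356.47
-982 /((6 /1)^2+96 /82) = -20131 /762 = -26.42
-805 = -805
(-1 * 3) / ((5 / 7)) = -21 / 5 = -4.20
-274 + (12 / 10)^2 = -6814 / 25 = -272.56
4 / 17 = 0.24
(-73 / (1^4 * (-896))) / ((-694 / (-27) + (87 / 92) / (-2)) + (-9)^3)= -45333 / 391588400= -0.00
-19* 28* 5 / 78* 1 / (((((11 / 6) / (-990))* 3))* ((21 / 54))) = 205200 / 13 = 15784.62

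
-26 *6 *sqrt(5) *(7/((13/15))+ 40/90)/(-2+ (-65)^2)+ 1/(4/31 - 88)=-3988 *sqrt(5)/12669 - 31/2724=-0.72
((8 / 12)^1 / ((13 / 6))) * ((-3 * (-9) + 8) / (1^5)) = 140 / 13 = 10.77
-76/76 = -1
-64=-64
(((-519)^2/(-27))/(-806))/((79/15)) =149645/63674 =2.35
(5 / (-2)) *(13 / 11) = -65 / 22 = -2.95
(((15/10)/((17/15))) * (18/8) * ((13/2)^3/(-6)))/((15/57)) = -1127061/2176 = -517.95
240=240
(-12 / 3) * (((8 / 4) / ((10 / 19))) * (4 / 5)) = -304 / 25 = -12.16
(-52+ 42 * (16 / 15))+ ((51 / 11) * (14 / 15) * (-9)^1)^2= 4566384 / 3025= 1509.55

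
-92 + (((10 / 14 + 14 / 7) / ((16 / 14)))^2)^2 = -246511 / 4096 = -60.18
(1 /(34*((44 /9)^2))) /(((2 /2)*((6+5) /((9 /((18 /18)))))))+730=528567449 /724064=730.00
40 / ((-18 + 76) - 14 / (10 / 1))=200 / 283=0.71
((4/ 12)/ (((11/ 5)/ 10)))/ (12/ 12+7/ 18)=12/ 11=1.09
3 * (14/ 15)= 2.80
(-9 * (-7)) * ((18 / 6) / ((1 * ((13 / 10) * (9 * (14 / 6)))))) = 90 / 13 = 6.92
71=71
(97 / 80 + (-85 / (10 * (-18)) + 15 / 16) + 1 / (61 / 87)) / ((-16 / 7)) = -1.77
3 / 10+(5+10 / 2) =103 / 10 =10.30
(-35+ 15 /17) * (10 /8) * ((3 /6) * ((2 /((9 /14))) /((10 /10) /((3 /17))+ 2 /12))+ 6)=-13630 /51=-267.25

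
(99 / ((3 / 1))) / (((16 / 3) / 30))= 1485 / 8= 185.62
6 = 6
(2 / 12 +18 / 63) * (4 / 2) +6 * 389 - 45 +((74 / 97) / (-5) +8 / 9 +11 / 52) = 3639844081 / 1588860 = 2290.85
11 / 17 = 0.65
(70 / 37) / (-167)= -70 / 6179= -0.01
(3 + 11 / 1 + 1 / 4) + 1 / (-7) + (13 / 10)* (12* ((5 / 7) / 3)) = 499 / 28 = 17.82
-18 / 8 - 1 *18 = -81 / 4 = -20.25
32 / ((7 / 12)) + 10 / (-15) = 1138 / 21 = 54.19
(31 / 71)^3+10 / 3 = 3668483 / 1073733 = 3.42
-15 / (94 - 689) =3 / 119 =0.03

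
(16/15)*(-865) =-2768/3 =-922.67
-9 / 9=-1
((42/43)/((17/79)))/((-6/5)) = -2765/731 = -3.78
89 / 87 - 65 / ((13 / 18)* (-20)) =961 / 174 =5.52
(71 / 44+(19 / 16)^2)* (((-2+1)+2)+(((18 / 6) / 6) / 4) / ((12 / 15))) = 315055 / 90112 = 3.50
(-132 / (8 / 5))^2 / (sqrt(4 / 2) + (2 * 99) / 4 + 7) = 3076425 / 25522 - 27225 * sqrt(2) / 12761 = 117.52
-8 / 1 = -8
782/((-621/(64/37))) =-2.18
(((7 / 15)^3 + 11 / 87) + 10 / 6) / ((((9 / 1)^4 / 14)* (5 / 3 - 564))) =-370894 / 51586682625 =-0.00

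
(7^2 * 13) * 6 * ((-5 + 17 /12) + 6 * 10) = 431249 /2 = 215624.50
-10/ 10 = -1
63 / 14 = 9 / 2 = 4.50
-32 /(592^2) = -1 /10952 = -0.00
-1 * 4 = -4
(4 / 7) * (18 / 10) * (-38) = -1368 / 35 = -39.09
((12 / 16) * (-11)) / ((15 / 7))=-77 / 20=-3.85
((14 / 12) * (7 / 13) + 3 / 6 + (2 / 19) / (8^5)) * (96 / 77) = 13697063 / 9737728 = 1.41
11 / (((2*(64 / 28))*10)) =77 / 320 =0.24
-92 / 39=-2.36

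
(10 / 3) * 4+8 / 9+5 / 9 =133 / 9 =14.78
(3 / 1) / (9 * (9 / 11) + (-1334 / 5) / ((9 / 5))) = -0.02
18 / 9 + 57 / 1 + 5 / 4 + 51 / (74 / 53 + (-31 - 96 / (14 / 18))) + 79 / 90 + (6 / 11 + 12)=73.34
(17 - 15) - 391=-389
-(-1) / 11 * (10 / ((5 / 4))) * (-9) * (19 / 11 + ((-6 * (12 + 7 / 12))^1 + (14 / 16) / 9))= 58351 / 121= 482.24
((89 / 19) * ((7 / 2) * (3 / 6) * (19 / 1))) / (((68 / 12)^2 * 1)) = 5607 / 1156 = 4.85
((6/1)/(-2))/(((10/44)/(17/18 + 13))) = -2761/15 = -184.07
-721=-721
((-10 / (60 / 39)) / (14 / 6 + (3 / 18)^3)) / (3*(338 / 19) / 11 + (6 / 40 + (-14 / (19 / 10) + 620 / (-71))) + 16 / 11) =83335824 / 289094623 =0.29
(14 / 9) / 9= 14 / 81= 0.17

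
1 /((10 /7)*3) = 7 /30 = 0.23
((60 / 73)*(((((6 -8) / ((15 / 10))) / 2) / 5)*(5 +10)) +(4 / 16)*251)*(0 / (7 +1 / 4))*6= 0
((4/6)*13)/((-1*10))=-13/15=-0.87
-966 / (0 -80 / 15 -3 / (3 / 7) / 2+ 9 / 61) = 353556 / 3179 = 111.22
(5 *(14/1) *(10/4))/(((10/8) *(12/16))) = 560/3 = 186.67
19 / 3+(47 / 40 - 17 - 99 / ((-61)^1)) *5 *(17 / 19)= -1591135 / 27816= -57.20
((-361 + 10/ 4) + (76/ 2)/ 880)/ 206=-157721/ 90640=-1.74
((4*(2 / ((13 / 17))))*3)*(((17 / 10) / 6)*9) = 5202 / 65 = 80.03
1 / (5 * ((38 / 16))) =8 / 95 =0.08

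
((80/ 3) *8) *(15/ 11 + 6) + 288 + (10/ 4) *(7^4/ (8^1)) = 459223/ 176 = 2609.22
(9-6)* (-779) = -2337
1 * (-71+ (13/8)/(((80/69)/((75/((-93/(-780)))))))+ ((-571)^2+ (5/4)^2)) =324238365/992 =326853.19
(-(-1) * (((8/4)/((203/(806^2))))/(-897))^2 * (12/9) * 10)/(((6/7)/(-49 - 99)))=-29566857282560/252252063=-117211.56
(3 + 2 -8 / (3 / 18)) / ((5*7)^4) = -0.00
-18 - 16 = -34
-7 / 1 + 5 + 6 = 4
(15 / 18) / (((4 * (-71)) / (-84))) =35 / 142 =0.25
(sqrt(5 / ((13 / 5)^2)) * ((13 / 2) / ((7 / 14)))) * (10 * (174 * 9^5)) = 513726300 * sqrt(5) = 1148726928.63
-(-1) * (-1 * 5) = -5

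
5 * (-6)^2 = 180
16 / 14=8 / 7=1.14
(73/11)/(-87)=-73/957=-0.08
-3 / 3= -1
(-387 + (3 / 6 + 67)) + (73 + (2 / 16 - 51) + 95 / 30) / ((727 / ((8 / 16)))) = -11148665 / 34896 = -319.48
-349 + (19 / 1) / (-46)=-16073 / 46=-349.41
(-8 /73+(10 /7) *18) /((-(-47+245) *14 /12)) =-13084 /118041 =-0.11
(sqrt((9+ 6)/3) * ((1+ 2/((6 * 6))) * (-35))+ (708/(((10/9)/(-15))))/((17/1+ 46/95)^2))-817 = -2340299407/2758921-665 * sqrt(5)/18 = -930.88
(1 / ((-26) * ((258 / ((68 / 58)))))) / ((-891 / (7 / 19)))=119 / 1646616114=0.00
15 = 15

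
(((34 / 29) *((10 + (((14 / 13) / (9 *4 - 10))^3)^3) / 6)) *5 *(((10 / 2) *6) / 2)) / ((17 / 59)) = 508.62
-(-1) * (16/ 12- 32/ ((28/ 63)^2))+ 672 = 1534/ 3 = 511.33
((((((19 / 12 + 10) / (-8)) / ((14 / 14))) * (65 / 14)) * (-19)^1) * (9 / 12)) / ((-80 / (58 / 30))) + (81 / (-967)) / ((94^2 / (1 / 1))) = -2126834613791 / 918695178240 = -2.32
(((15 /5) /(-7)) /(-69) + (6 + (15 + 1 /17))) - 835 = -2227740 /2737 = -813.93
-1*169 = -169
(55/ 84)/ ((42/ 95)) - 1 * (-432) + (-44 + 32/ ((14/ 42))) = 1712777/ 3528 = 485.48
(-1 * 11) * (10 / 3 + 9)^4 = -20615771 / 81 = -254515.69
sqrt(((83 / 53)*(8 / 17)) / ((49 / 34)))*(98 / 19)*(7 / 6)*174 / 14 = 812*sqrt(4399) / 1007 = 53.48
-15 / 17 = -0.88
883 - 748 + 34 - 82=87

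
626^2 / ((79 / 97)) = 38011972 / 79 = 481164.20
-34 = -34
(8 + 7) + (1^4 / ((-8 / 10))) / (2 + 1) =175 / 12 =14.58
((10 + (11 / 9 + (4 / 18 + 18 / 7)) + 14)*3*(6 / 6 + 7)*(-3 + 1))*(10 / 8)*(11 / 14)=-194150 / 147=-1320.75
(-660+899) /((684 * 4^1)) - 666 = -1821937 /2736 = -665.91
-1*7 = -7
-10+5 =-5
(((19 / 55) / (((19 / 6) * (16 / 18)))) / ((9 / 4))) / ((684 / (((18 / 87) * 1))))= 1 / 60610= 0.00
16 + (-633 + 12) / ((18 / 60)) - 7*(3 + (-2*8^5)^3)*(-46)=-90634942500832320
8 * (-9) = -72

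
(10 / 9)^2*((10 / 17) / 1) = 1000 / 1377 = 0.73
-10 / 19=-0.53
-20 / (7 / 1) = -20 / 7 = -2.86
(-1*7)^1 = -7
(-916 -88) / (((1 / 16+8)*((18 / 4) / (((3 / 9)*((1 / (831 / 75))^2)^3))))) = -7843750000000 / 1573374433534247187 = -0.00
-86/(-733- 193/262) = 22532/192239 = 0.12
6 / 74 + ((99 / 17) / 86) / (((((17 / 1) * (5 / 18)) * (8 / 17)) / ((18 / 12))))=274341 / 2163760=0.13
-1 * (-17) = 17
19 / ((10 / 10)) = 19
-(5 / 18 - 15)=265 / 18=14.72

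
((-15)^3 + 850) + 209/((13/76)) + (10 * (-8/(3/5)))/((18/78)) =-220069/117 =-1880.93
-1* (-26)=26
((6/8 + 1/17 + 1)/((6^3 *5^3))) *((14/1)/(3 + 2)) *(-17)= -287/90000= -0.00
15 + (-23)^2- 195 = 349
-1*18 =-18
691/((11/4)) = 2764/11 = 251.27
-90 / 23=-3.91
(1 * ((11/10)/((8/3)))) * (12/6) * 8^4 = 16896/5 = 3379.20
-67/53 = -1.26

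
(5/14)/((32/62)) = 155/224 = 0.69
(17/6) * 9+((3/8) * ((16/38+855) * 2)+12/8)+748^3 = 31806734203/76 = 418509660.57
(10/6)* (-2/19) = -10/57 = -0.18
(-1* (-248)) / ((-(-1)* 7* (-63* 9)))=-248 / 3969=-0.06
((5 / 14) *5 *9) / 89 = 225 / 1246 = 0.18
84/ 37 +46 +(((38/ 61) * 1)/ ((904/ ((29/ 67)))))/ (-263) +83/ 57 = 50952148629017/ 1024649661108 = 49.73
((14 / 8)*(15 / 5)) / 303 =7 / 404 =0.02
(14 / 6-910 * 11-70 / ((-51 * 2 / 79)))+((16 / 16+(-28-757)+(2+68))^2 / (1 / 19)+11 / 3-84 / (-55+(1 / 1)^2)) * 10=14818254832 / 153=96851338.77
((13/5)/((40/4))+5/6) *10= 164/15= 10.93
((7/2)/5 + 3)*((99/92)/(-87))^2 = 0.00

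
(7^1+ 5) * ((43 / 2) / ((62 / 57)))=7353 / 31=237.19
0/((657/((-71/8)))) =0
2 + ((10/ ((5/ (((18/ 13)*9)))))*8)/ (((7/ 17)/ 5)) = 220502/ 91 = 2423.10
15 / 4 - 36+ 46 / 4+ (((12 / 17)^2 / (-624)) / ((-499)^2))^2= -72637797135673915031 / 3500616729430068196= -20.75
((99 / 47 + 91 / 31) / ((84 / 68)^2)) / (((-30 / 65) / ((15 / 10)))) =-13799461 / 1285074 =-10.74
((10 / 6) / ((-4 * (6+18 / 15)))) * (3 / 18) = -25 / 2592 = -0.01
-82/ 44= -41/ 22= -1.86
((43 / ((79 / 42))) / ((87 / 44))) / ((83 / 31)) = 821128 / 190153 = 4.32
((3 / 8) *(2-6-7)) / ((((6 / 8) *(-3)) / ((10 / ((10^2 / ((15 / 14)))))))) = 11 / 56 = 0.20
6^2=36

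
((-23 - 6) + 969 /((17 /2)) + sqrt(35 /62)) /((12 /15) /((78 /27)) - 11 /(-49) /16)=25480 * sqrt(2170) /459637 + 4331600 /14827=294.73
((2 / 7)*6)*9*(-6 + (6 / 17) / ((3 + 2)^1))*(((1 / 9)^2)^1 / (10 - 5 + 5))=-48 / 425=-0.11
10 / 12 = 5 / 6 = 0.83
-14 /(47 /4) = -56 /47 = -1.19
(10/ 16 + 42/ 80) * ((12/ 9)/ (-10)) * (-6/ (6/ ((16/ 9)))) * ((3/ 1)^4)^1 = 552/ 25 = 22.08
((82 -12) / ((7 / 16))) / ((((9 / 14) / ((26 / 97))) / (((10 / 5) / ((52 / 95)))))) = 212800 / 873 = 243.76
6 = 6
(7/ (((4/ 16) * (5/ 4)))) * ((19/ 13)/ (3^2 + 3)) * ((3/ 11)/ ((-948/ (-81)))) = 3591/ 56485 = 0.06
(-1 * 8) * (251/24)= -251/3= -83.67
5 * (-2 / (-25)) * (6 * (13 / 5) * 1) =156 / 25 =6.24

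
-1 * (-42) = 42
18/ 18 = 1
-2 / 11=-0.18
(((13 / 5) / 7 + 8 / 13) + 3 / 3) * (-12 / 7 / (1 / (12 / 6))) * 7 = -21696 / 455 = -47.68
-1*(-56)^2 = -3136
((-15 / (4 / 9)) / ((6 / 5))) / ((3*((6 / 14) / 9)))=-1575 / 8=-196.88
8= 8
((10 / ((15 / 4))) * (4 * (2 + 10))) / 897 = 128 / 897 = 0.14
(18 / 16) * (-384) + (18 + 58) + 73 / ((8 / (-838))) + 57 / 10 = -159941 / 20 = -7997.05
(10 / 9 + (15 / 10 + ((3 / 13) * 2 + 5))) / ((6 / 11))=20779 / 1404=14.80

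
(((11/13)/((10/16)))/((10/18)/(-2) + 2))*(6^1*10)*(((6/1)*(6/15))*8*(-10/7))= -3649536/2821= -1293.70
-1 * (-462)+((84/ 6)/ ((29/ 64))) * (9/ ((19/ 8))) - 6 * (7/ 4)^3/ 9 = 30442111/ 52896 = 575.51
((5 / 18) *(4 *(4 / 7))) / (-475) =-8 / 5985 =-0.00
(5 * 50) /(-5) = -50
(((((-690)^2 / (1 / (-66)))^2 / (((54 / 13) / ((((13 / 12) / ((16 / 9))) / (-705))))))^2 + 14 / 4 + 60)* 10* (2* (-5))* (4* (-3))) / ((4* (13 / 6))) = 167852149095529672511378269950 / 28717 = 5845044715517974458034553.00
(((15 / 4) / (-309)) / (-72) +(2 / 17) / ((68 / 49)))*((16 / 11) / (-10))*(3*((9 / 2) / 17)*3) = -6553917 / 222657160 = -0.03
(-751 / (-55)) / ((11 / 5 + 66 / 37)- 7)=-27787 / 6138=-4.53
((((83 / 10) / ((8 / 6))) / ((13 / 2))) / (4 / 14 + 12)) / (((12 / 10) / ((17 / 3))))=9877 / 26832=0.37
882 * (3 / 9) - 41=253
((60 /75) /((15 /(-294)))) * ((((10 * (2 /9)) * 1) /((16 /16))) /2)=-784 /45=-17.42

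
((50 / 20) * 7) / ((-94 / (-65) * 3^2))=2275 / 1692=1.34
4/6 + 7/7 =1.67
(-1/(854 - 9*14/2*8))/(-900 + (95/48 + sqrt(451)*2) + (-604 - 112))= 2304*sqrt(451)/1049634129775 + 169032/95421284525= 0.00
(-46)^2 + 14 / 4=4239 / 2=2119.50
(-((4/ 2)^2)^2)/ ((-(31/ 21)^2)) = 7056/ 961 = 7.34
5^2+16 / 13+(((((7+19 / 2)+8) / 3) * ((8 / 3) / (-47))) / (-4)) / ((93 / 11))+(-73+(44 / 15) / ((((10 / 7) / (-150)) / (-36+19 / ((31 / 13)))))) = 8587.18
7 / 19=0.37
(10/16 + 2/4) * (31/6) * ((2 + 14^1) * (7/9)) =72.33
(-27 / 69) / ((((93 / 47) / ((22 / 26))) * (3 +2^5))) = -0.00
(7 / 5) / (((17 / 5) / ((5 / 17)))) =35 / 289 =0.12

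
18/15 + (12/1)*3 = 186/5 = 37.20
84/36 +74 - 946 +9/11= -28672/33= -868.85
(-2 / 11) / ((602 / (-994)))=142 / 473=0.30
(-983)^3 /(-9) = 949862087 /9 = 105540231.89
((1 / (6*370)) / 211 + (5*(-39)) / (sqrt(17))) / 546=-0.09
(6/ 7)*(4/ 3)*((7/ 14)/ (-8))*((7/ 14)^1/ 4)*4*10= -5/ 14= -0.36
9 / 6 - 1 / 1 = 0.50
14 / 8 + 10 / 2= 27 / 4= 6.75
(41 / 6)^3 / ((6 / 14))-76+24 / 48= 433523 / 648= 669.02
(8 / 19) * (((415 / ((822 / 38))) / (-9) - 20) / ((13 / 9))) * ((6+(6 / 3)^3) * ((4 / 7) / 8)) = -654920 / 101517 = -6.45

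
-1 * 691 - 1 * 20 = -711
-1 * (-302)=302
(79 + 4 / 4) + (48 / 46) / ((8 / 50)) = 1990 / 23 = 86.52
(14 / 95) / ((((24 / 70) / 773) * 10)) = 37877 / 1140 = 33.23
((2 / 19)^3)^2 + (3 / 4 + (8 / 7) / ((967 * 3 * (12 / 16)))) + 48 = 558892050166739 / 11464328465604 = 48.75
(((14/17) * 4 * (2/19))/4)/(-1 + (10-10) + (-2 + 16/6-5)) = -21/1292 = -0.02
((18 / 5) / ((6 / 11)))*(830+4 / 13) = 5480.03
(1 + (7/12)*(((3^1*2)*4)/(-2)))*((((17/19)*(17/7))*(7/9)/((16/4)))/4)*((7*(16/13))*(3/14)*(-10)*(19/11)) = 2890/143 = 20.21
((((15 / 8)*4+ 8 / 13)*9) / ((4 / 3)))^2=32455809 / 10816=3000.72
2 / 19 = 0.11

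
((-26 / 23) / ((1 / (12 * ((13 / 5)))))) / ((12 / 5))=-338 / 23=-14.70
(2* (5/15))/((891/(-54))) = -4/99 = -0.04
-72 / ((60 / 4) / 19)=-456 / 5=-91.20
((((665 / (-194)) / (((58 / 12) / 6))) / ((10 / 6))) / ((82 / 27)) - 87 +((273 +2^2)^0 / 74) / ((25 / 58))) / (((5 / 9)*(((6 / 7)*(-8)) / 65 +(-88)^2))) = -7672198505517 / 375894651462800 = -0.02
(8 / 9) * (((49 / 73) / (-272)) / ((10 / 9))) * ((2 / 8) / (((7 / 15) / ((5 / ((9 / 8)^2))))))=-140 / 33507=-0.00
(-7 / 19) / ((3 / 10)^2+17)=-700 / 32471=-0.02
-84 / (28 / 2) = -6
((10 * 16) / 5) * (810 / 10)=2592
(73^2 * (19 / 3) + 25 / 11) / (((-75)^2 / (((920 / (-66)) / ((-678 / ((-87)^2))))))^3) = 64488567942426835616 / 90237050849021484375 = 0.71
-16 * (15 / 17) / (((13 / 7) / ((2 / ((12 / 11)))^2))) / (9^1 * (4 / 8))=-33880 / 5967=-5.68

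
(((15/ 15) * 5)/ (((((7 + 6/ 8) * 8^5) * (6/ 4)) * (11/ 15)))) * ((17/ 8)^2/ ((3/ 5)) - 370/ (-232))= 1269625/ 7777026048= 0.00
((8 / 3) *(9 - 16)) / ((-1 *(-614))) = -28 / 921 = -0.03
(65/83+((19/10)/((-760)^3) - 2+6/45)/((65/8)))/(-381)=-258666607751/178088086800000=-0.00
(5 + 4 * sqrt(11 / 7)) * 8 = 40 + 32 * sqrt(77) / 7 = 80.11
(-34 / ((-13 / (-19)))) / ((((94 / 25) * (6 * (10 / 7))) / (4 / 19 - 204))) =575960 / 1833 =314.22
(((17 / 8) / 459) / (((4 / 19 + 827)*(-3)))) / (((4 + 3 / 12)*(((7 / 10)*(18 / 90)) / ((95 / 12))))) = -45125 / 1817953956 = -0.00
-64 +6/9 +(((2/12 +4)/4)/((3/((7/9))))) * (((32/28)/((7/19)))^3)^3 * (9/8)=8017.26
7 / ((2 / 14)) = 49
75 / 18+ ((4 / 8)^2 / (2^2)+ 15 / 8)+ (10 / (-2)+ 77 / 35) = 793 / 240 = 3.30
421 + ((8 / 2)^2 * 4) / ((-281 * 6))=354871 / 843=420.96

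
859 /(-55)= -859 /55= -15.62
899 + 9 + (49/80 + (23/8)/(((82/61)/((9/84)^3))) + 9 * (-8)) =60238431133/72002560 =836.62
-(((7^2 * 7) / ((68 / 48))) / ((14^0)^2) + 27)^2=-20930625 / 289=-72424.31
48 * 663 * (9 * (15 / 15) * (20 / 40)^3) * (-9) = -322218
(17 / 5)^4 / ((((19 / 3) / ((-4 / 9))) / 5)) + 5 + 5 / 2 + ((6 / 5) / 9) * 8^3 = 137169 / 4750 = 28.88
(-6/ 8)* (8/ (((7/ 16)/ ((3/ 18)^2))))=-8/ 21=-0.38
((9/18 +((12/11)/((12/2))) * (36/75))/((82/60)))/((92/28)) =6783/51865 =0.13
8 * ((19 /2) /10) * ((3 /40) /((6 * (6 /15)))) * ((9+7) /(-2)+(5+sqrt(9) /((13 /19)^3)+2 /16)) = 433523 /281216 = 1.54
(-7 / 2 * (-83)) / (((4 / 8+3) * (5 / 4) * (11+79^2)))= 83 / 7815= 0.01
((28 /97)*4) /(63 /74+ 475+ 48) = 8288 /3760205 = 0.00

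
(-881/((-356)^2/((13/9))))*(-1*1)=11453/1140624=0.01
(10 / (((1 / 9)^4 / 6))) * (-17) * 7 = -46845540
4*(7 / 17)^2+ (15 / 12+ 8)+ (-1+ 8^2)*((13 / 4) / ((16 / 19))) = 4680761 / 18496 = 253.07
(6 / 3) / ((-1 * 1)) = -2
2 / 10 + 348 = 1741 / 5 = 348.20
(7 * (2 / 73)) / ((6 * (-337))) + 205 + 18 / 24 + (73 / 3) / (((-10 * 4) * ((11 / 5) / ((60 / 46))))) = 7670120839 / 37344318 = 205.39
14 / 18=7 / 9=0.78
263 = 263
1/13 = 0.08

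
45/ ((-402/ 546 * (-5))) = 819/ 67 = 12.22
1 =1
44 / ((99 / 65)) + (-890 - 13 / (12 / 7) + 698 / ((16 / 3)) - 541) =-1278.82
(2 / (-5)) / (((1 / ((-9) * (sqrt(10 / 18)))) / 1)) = 6 * sqrt(5) / 5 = 2.68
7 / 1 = 7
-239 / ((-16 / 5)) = 1195 / 16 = 74.69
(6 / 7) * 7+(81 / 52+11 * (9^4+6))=3756717 / 52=72244.56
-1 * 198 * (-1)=198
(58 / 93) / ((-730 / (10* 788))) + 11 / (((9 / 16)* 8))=-87326 / 20367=-4.29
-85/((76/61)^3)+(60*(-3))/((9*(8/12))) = -32462665/438976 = -73.95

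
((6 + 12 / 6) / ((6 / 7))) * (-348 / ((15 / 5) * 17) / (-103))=3248 / 5253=0.62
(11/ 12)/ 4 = 11/ 48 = 0.23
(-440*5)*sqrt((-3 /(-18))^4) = -61.11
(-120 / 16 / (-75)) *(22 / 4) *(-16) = -44 / 5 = -8.80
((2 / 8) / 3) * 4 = 1 / 3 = 0.33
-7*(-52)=364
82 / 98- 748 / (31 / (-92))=3373255 / 1519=2220.71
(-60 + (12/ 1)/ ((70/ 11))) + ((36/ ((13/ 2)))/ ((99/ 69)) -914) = -4846112/ 5005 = -968.25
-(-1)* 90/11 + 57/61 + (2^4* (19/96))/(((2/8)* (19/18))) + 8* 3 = 30273/671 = 45.12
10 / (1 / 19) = 190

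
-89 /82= -1.09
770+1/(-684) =526679/684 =770.00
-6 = -6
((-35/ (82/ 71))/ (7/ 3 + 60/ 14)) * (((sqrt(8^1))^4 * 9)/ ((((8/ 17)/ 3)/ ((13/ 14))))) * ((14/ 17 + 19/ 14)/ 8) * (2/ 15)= -12933999/ 22796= -567.38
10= 10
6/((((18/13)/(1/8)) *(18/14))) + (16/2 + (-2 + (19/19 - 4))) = 739/216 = 3.42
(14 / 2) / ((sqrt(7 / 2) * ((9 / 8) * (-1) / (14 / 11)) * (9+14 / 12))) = -224 * sqrt(14) / 2013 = -0.42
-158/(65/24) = -3792/65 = -58.34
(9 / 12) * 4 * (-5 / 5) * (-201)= 603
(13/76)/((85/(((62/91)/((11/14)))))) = 31/17765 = 0.00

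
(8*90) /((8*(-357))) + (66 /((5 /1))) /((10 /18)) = 69936 /2975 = 23.51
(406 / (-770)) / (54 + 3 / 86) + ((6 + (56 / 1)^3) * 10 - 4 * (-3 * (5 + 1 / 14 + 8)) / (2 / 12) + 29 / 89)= 279791861454313 / 159229455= 1757161.46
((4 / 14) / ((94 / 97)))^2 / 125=9409 / 13530125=0.00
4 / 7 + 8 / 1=60 / 7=8.57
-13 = -13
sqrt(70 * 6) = 2 * sqrt(105) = 20.49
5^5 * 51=159375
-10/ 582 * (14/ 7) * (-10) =100/ 291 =0.34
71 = 71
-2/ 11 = -0.18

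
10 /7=1.43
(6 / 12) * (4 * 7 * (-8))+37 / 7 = -747 / 7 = -106.71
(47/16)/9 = 47/144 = 0.33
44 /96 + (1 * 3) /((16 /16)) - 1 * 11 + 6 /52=-2317 /312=-7.43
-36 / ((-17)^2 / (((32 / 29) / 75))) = -384 / 209525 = -0.00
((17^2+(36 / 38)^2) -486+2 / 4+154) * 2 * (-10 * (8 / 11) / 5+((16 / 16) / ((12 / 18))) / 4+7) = -15649277 / 31768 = -492.61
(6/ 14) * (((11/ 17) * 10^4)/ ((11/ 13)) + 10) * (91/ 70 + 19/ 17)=16049961/ 2023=7933.74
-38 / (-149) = 38 / 149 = 0.26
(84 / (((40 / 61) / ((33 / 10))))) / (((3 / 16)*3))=18788 / 25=751.52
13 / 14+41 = 587 / 14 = 41.93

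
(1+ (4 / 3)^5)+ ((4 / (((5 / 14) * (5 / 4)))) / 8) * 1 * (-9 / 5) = 97139 / 30375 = 3.20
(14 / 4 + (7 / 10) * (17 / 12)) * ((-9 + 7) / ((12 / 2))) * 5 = -539 / 72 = -7.49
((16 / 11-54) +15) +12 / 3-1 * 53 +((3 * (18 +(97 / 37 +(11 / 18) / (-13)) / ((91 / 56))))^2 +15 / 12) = 52127642386007 / 15483603564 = 3366.64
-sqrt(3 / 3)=-1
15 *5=75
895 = 895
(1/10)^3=1/1000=0.00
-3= -3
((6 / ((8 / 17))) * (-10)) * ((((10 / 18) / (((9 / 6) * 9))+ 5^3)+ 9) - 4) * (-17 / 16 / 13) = 2853875 / 2106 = 1355.12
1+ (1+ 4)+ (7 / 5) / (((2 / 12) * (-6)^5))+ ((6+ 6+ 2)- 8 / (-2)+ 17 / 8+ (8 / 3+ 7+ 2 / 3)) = 36.46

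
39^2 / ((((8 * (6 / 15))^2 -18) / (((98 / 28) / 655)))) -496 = -25263923 / 50828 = -497.05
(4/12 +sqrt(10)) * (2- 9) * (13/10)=-91 * sqrt(10)/10- 91/30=-31.81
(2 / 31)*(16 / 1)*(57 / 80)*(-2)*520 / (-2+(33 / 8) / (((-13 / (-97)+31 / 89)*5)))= 438830080 / 166129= 2641.50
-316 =-316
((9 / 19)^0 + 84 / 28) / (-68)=-1 / 17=-0.06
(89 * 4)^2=126736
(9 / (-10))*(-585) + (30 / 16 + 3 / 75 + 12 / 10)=105923 / 200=529.62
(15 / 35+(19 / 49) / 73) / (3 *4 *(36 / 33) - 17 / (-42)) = 102432 / 3186085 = 0.03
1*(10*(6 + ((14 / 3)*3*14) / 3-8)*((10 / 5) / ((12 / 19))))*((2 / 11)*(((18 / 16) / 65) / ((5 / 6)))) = 1083 / 143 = 7.57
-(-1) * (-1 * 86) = -86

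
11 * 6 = 66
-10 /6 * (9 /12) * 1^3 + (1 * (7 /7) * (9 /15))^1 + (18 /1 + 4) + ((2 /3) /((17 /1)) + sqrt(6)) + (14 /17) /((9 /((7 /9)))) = sqrt(6) + 591019 /27540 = 23.91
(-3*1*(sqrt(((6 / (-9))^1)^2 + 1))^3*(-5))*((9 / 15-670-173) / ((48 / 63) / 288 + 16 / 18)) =-2299752*sqrt(13) / 337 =-24604.97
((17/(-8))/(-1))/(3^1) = 17/24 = 0.71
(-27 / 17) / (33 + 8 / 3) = -81 / 1819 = -0.04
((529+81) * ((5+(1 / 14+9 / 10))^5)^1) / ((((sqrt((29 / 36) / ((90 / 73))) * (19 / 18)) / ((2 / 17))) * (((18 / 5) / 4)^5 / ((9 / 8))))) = 1216670.77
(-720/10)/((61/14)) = -1008/61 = -16.52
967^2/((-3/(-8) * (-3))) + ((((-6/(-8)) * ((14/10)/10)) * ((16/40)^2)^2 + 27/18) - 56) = -233787577369/281250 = -831244.72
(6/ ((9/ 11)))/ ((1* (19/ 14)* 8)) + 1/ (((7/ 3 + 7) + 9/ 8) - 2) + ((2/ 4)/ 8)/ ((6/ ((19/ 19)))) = 99243/ 123424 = 0.80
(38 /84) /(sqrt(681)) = 19*sqrt(681) /28602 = 0.02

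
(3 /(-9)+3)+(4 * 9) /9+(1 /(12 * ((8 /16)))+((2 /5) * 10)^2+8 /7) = 1007 /42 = 23.98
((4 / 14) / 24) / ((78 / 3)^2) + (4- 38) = -1930655 / 56784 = -34.00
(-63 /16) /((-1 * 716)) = 63 /11456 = 0.01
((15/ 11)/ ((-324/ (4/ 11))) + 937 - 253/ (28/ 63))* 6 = 4805737/ 2178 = 2206.49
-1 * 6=-6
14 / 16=7 / 8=0.88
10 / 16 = 5 / 8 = 0.62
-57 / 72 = -19 / 24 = -0.79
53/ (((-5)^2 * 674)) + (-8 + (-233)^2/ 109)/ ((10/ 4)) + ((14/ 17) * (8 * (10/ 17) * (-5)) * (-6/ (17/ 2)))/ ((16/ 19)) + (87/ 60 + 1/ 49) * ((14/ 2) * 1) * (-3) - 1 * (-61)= 30621119780639/ 126328460300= 242.39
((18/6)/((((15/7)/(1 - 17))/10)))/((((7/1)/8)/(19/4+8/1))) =-3264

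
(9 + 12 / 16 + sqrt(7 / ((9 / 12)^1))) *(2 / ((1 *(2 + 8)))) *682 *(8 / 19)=10912 *sqrt(21) / 285 + 53196 / 95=735.41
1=1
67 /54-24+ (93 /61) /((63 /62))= -490187 /23058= -21.26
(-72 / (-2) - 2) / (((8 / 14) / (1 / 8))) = 119 / 16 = 7.44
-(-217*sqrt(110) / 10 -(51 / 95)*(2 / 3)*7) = 238 / 95 + 217*sqrt(110) / 10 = 230.10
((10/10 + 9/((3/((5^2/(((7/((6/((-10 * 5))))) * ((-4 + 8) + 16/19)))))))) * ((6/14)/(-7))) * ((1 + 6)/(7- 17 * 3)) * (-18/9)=-129/9016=-0.01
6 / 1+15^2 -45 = 186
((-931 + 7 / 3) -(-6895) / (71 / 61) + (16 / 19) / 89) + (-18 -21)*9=1672767664 / 360183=4644.22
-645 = -645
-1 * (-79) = 79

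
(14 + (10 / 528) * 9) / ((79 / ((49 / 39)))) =0.23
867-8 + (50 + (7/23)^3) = 11060146/12167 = 909.03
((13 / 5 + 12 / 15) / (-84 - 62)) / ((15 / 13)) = -221 / 10950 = -0.02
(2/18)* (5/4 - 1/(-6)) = 17/108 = 0.16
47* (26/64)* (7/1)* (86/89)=183911/1424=129.15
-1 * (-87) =87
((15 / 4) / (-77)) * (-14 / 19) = 15 / 418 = 0.04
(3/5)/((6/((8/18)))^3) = 0.00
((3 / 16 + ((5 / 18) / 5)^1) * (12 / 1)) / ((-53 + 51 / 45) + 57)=25 / 44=0.57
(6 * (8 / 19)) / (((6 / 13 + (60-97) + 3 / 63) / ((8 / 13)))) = -0.04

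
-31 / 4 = -7.75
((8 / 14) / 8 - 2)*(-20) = 270 / 7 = 38.57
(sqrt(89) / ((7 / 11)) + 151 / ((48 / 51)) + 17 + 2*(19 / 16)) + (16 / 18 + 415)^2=11*sqrt(89) / 7 + 224393821 / 1296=173158.21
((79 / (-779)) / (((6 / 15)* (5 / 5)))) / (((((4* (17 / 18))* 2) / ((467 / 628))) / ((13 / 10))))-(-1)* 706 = 93940042303 / 133065664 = 705.97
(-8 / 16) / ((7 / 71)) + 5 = -1 / 14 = -0.07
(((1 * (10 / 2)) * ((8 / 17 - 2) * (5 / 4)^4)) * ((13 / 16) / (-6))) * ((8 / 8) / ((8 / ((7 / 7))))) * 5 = 1.58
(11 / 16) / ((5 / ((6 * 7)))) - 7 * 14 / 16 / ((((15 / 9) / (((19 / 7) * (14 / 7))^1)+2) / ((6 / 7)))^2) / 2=14808399 / 2766760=5.35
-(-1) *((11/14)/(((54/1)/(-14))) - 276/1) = -14915/54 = -276.20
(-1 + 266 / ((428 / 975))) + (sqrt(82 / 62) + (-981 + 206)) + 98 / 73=-2635425 / 15622 + sqrt(1271) / 31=-167.55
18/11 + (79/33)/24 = 125/72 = 1.74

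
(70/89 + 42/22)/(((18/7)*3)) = 18473/52866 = 0.35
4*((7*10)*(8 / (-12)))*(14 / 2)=-3920 / 3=-1306.67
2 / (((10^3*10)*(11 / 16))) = 2 / 6875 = 0.00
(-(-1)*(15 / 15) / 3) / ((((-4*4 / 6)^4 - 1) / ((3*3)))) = 0.06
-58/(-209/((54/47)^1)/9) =28188/9823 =2.87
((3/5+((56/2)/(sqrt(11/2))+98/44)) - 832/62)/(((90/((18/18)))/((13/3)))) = -469547/920700+182 * sqrt(22)/1485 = 0.06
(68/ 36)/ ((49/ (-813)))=-4607/ 147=-31.34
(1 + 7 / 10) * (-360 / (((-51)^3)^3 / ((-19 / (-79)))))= 76 / 1205222540353893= 0.00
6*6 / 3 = 12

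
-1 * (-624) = 624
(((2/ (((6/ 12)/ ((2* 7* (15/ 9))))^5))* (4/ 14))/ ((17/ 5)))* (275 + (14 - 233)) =2083075284.43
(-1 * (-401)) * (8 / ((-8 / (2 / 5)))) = -802 / 5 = -160.40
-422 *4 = -1688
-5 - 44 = -49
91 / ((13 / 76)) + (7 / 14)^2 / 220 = 468161 / 880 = 532.00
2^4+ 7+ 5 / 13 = 304 / 13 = 23.38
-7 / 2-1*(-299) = 295.50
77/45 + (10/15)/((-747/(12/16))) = 4259/2490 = 1.71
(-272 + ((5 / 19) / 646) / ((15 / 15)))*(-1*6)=10015569 / 6137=1632.00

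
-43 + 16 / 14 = -293 / 7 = -41.86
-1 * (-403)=403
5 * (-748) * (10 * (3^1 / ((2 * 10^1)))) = -5610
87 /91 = 0.96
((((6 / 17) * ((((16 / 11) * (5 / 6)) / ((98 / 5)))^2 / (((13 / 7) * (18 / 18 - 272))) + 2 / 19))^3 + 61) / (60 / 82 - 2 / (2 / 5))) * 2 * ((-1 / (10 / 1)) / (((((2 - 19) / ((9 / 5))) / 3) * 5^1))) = -1422629415084302731603663767436124989 / 7834493892850478217237329707787160625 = -0.18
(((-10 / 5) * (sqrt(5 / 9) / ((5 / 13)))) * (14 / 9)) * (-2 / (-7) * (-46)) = 4784 * sqrt(5) / 135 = 79.24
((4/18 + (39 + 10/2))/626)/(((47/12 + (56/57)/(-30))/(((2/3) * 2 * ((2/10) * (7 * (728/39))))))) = 23714432/37418211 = 0.63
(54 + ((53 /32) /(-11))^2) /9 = 6693625 /1115136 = 6.00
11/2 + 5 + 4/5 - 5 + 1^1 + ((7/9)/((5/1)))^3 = 1331111/182250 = 7.30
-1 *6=-6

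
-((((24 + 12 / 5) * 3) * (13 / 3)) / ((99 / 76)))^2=-15618304 / 225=-69414.68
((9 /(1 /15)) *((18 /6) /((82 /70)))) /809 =14175 /33169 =0.43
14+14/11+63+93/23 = 20826/253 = 82.32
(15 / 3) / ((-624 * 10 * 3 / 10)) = -5 / 1872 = -0.00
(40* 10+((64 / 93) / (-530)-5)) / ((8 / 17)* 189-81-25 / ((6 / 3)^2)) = 661962524 / 2834175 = 233.56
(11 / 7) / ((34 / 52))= 286 / 119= 2.40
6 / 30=1 / 5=0.20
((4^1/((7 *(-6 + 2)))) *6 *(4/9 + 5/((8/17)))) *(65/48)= -51805/4032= -12.85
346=346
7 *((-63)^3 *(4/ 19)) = -7001316/ 19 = -368490.32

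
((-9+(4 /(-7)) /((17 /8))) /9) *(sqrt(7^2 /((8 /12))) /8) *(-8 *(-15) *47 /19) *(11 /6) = -2851255 *sqrt(6) /11628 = -600.63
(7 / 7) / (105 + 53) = 1 / 158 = 0.01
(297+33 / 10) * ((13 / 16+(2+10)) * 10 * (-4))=-615615 / 4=-153903.75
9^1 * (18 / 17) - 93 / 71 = 9921 / 1207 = 8.22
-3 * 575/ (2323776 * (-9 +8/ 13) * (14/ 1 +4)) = 575/ 116903808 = 0.00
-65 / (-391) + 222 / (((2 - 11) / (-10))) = 289535 / 1173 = 246.83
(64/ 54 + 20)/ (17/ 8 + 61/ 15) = 22880/ 6687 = 3.42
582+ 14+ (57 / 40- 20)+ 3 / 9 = 69331 / 120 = 577.76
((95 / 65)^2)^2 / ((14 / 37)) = 12.06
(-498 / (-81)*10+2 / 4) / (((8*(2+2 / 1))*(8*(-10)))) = -3347 / 138240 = -0.02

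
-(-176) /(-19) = -176 /19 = -9.26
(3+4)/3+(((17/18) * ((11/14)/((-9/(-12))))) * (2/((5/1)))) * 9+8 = 1459/105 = 13.90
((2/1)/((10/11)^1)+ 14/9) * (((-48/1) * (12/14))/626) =-2704/10955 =-0.25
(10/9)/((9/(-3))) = -10/27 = -0.37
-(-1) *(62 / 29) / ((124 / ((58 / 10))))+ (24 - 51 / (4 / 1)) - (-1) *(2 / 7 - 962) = -133051 / 140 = -950.36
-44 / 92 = -11 / 23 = -0.48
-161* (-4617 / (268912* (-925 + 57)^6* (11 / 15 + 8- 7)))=1592865 / 427173046206541384515584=0.00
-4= -4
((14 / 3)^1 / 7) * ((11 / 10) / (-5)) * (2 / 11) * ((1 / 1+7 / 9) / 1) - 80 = -54032 / 675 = -80.05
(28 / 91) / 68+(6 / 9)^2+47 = 94376 / 1989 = 47.45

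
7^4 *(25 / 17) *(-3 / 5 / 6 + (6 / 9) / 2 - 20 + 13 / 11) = -73626665 / 1122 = -65620.91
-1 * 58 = -58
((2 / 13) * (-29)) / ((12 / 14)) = -203 / 39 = -5.21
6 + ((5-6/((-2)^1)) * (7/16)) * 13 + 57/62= 1625/31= 52.42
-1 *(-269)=269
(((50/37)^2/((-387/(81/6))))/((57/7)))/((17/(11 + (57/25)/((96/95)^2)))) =-177848125/29205566976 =-0.01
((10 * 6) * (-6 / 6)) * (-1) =60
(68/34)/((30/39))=13/5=2.60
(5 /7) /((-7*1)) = -5 /49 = -0.10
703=703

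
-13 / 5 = -2.60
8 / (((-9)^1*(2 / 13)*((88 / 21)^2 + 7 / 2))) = -5096 / 18575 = -0.27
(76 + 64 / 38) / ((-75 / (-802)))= 394584 / 475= 830.70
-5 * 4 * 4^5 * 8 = -163840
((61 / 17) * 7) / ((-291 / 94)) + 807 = 3952091 / 4947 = 798.89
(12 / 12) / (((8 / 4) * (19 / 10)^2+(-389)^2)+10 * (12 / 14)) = 0.00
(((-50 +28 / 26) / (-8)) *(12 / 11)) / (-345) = -318 / 16445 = -0.02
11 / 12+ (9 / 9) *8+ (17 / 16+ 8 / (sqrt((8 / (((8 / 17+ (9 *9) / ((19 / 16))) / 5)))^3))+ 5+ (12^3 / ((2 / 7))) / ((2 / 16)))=22184 *sqrt(4478395) / 2608225+ 2323151 / 48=48416.98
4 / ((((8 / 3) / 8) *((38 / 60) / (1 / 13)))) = 1.46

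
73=73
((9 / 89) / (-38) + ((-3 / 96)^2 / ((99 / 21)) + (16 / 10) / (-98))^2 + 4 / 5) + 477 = 55379308950162450899 / 115905373116825600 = 477.80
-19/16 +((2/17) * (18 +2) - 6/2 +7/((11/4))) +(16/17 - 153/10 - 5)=-278973/14960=-18.65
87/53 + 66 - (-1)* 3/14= 50349/742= 67.86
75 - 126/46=1662/23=72.26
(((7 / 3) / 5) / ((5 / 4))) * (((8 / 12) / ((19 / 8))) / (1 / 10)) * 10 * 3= 1792 / 57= 31.44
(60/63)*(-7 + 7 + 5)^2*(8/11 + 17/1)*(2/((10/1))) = 6500/77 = 84.42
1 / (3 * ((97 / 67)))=67 / 291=0.23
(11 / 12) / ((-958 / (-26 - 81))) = 1177 / 11496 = 0.10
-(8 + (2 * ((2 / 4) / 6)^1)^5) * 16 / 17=-62209 / 8262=-7.53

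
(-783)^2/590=613089/590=1039.13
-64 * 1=-64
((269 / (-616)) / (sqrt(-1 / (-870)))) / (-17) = 269 * sqrt(870) / 10472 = 0.76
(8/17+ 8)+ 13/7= 1229/119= 10.33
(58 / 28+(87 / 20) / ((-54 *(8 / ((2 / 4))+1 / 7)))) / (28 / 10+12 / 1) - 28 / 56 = -1518785 / 4214448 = -0.36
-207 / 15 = -69 / 5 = -13.80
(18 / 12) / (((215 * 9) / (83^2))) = 6889 / 1290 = 5.34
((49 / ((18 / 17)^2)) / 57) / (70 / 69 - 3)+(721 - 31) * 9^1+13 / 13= 5237857789 / 843372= 6210.61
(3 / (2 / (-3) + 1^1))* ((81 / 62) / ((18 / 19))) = 1539 / 124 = 12.41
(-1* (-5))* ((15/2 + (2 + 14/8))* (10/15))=75/2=37.50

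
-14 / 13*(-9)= 126 / 13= 9.69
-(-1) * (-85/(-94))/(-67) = -85/6298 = -0.01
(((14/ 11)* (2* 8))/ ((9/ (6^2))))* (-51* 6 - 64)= -331520/ 11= -30138.18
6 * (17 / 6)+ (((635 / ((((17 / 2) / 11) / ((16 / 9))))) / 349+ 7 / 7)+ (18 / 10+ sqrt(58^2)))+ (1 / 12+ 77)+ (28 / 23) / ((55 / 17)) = 159.45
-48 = -48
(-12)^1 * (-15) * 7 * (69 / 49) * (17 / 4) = 52785 / 7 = 7540.71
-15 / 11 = -1.36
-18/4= -9/2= -4.50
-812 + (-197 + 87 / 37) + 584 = -15638 / 37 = -422.65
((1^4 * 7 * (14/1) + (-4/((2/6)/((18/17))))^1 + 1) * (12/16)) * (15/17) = 66015/1156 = 57.11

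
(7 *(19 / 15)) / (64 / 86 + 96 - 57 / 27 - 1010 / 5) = -17157 / 207755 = -0.08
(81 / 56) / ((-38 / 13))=-1053 / 2128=-0.49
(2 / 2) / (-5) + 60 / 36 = 1.47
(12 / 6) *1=2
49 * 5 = 245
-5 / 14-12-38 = -705 / 14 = -50.36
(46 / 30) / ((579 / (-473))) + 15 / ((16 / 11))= 1258961 / 138960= 9.06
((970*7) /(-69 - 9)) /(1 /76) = -6615.90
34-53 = -19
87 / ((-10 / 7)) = -609 / 10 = -60.90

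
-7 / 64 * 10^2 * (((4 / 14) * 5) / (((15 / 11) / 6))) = -68.75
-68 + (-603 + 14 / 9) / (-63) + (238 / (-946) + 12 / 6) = -15207730 / 268191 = -56.70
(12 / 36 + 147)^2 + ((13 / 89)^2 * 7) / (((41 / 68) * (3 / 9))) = 63448779992 / 2922849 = 21707.85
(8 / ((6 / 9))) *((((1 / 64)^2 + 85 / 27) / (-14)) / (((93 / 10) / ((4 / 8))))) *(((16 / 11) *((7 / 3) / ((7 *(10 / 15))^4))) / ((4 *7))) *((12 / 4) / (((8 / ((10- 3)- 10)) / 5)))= 11191725 / 53657010176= 0.00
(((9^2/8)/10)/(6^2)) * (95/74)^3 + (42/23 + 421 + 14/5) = 1269585420817/2982448640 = 425.69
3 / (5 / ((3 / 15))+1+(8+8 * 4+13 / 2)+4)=2 / 51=0.04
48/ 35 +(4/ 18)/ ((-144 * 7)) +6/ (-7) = 11659/ 22680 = 0.51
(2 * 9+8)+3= 29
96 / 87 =32 / 29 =1.10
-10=-10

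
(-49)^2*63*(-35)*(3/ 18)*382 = -337064385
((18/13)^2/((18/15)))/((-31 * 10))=-27/5239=-0.01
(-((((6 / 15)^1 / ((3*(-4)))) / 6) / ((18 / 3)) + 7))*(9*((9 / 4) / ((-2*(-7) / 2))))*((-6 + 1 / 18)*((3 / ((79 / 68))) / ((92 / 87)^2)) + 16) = -17232501747 / 374447360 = -46.02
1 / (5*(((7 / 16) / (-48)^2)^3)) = 50096498540544 / 1715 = 29210786321.02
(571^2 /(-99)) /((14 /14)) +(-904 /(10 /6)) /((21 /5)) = -2371783 /693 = -3422.49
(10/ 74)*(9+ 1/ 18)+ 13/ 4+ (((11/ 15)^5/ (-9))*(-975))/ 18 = 697944937/ 121378500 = 5.75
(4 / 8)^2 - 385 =-1539 / 4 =-384.75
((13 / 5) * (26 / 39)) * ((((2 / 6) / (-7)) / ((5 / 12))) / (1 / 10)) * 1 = -1.98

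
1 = 1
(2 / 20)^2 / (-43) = -1 / 4300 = -0.00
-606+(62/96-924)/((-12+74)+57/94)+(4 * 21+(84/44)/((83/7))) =-6290372981/11722920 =-536.59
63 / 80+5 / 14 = 641 / 560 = 1.14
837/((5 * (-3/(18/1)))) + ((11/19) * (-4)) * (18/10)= -95814/95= -1008.57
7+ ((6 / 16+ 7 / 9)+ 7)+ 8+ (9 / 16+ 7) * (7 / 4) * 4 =10957 / 144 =76.09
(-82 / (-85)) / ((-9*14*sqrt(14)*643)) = -41*sqrt(14) / 48205710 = -0.00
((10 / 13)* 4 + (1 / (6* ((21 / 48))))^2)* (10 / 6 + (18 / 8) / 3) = 133922 / 17199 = 7.79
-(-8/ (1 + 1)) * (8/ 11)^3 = 2048/ 1331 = 1.54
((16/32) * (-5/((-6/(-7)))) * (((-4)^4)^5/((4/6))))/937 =-4810363371520/937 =-5133792285.51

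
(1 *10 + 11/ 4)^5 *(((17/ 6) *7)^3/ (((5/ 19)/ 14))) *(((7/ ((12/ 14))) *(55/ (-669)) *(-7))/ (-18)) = -1200670767938793767/ 32882688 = -36513765782.74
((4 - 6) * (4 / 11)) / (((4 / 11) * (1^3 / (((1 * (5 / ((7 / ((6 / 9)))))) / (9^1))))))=-0.11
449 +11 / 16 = 449.69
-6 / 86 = -3 / 43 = -0.07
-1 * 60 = -60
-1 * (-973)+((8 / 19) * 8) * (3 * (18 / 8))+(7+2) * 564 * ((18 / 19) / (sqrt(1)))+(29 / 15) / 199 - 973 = 274023551 / 56715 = 4831.59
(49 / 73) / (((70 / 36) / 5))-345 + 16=-23891 / 73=-327.27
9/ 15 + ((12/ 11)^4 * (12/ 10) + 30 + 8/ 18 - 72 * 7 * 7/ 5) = -672.86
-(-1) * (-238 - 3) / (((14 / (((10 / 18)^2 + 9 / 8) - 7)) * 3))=31.94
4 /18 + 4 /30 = 16 /45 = 0.36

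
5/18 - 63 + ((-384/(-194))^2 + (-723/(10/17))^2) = 12792149015311/8468100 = 1510628.01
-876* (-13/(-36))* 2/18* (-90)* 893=2824856.67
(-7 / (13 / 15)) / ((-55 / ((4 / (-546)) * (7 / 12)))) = -7 / 11154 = -0.00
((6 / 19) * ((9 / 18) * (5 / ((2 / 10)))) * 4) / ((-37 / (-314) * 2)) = 47100 / 703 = 67.00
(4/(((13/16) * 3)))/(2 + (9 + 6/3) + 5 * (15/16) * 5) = 1024/22737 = 0.05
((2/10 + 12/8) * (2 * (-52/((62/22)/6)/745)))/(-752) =7293/10854650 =0.00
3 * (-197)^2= 116427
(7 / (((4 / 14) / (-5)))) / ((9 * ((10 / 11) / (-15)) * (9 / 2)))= 49.91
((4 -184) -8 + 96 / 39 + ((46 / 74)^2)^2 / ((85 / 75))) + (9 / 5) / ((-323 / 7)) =-185.45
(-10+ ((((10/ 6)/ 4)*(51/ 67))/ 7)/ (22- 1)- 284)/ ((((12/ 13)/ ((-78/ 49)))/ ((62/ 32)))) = 60679874021/ 61772928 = 982.31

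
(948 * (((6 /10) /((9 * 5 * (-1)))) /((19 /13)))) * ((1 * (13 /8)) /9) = -13351 /8550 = -1.56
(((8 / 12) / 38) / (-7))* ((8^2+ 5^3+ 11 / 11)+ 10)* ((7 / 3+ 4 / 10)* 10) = -13.70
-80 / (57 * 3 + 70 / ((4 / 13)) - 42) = -160 / 713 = -0.22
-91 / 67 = -1.36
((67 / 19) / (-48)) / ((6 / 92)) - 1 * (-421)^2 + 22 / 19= -242465645 / 1368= -177240.97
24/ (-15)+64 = 312/ 5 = 62.40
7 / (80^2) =7 / 6400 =0.00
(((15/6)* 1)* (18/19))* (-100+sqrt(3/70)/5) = -4500/19+9* sqrt(210)/1330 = -236.74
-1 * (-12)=12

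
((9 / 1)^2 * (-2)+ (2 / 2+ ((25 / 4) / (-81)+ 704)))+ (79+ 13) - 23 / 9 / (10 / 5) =205301 / 324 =633.65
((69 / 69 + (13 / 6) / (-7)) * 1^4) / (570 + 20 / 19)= 551 / 455700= 0.00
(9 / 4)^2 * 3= 243 / 16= 15.19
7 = 7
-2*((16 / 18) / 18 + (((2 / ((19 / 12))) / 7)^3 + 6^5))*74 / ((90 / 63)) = -109655646481736 / 136116855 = -805599.32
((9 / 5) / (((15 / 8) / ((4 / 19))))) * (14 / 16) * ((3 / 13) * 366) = 92232 / 6175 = 14.94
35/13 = 2.69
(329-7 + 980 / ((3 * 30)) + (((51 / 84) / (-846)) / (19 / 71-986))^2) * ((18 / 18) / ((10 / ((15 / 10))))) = 914936269443551201233 / 18323156263889514240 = 49.93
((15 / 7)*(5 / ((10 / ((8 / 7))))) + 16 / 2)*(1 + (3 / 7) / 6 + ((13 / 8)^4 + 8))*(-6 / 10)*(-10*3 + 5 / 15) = 4626451311 / 1756160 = 2634.41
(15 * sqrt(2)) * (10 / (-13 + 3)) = -15 * sqrt(2) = -21.21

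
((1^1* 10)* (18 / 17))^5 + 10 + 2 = 188973838284 / 1419857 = 133093.57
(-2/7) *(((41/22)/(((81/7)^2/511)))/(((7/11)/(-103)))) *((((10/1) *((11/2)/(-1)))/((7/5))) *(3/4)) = -84776725/8748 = -9690.98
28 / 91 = 4 / 13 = 0.31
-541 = -541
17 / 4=4.25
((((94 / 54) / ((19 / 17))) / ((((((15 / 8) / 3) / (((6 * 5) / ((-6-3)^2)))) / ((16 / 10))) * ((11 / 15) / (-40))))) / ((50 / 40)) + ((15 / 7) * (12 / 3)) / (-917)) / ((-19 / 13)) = 273136944548 / 6194033307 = 44.10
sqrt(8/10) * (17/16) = 17 * sqrt(5)/40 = 0.95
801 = 801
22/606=11/303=0.04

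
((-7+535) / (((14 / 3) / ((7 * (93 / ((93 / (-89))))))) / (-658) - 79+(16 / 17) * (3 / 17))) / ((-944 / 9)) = 0.06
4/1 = 4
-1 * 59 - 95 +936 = 782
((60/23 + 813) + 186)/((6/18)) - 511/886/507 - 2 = 31024124377/10331646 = 3002.82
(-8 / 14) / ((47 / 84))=-48 / 47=-1.02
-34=-34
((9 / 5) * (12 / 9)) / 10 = 6 / 25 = 0.24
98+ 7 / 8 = 791 / 8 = 98.88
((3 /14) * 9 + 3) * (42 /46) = 9 /2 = 4.50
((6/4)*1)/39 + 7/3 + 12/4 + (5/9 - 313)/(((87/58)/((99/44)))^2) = -54415/78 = -697.63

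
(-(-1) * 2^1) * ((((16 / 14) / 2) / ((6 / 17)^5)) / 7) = 1419857 / 47628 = 29.81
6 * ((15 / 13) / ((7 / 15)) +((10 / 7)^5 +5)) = 17596080 / 218491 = 80.53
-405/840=-0.48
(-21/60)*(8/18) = -0.16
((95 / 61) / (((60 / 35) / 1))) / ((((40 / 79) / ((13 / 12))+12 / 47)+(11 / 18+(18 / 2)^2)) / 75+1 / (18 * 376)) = 28888996500 / 34913814149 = 0.83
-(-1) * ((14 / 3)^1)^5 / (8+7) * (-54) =-1075648 / 135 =-7967.76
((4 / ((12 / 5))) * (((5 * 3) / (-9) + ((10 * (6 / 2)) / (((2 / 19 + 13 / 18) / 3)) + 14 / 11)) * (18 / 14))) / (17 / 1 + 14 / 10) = 12.62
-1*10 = -10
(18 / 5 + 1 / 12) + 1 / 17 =3817 / 1020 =3.74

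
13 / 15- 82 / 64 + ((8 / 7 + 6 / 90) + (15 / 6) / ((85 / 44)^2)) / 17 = -1672939 / 5502560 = -0.30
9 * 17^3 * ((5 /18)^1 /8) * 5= 7676.56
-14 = -14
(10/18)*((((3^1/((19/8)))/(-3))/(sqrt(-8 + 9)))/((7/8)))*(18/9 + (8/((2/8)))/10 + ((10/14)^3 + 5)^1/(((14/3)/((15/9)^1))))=-5467264/2873997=-1.90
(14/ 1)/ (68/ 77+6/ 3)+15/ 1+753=85787/ 111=772.86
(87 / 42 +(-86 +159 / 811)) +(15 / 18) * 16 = -2397937 / 34062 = -70.40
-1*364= -364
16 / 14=8 / 7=1.14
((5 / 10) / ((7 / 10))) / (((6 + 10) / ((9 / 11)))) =45 / 1232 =0.04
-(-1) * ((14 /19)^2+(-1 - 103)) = -37348 /361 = -103.46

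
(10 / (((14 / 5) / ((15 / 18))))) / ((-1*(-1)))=125 / 42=2.98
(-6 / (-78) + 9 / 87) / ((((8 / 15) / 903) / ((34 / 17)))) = 230265 / 377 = 610.78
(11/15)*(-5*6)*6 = -132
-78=-78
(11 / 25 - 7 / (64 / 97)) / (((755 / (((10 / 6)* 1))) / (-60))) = 16271 / 12080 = 1.35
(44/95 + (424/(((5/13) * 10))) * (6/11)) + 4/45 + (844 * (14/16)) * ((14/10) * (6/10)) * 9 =21231761/3762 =5643.74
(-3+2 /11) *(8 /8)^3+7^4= 26380 /11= 2398.18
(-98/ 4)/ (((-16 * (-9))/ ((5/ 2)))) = -0.43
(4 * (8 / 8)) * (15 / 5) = 12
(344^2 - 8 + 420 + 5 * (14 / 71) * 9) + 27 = 8433655 / 71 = 118783.87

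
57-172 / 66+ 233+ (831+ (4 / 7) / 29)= 7492253 / 6699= 1118.41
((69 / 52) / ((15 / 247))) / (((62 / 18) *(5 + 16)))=1311 / 4340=0.30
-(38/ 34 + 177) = -3028/ 17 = -178.12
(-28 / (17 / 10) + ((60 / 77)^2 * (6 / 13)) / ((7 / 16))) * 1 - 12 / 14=-153057574 / 9172163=-16.69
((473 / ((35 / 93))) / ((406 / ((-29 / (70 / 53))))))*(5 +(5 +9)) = -44296923 / 34300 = -1291.46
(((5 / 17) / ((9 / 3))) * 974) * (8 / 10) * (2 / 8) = 974 / 51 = 19.10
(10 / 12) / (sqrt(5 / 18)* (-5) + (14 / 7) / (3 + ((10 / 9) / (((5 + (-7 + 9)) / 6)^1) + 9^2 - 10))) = -15484225* sqrt(10) / 154826374 - 247905 / 77413187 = -0.32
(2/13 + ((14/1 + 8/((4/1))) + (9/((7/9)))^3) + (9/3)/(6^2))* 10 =418868075/26754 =15656.28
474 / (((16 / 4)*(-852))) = -79 / 568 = -0.14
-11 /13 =-0.85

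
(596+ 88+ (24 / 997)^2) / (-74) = -339951366 / 36778333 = -9.24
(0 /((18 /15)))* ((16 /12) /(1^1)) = 0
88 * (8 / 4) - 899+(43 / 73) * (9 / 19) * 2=-1002027 / 1387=-722.44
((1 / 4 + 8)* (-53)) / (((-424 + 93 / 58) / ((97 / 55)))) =1.83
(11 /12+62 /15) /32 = 101 /640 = 0.16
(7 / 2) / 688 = 7 / 1376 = 0.01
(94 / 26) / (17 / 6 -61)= -282 / 4537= -0.06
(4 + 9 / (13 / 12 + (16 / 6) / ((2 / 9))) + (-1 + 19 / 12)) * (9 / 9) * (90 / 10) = 29793 / 628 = 47.44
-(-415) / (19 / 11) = 4565 / 19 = 240.26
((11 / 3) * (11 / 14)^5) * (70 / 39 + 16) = 614731667 / 31462704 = 19.54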